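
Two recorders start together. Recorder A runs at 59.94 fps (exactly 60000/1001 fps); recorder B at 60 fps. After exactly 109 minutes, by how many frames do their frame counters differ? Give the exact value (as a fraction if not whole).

109 min = 6540 s.
A emits 60000/1001 × 6540 = 392400000/1001 frames; B emits 60 × 6540 = 392400.
Difference = 392400/1001 frames (≈ 392.0080); B is ahead of A.

392400/1001 frames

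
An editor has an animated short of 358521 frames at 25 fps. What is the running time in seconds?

Running time = 358521 / (25) = 14340.84 s.

14340.84 seconds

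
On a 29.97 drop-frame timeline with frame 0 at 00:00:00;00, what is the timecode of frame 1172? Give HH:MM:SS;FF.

00:00:39;02

Ten DF minutes hold 17982 frames, so frame 1172 lies in block 0 (frames 0–17981) with 1172 frames into that block.
The block's first minute is 1800 frames and the rest 1798 each; 1172 frames reaches minute 0, so 0 × 18 + 0 × 2 = 0 labels have been skipped so far.
Adding those back, label number 1172 + 0 = 1172 at 30 labels/s is 39 s + 2 f = 0 h 0 min 39 s frame 2, i.e. 00:00:39;02.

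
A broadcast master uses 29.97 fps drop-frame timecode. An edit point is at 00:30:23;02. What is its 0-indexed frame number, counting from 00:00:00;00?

Complete 10-minute blocks: 3, each 17982 frames → 53946.
Remaining 0 whole minutes in the current block: 0 frames.
Within the current minute: 23 × 30 + 2 = 692. Total = 53946 + 0 + 692 = 54638.

54638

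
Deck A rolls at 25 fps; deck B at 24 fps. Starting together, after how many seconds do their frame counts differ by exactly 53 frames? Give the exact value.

The gap grows by |24 − 25| = 1 frame per second.
Time for a 53-frame gap: 53 ÷ (1) = 53 s.

53 seconds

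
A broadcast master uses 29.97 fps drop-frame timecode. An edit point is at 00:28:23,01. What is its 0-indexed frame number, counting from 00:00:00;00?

51039

Complete 10-minute blocks: 2, each 17982 frames → 35964.
Remaining 8 whole minutes in the current block: 1800 + 7 × 1798 = 14386 frames.
Within the current minute: 23 × 30 + 1 − 2 = 689 (labels ;00/;01 skipped at this minute). Total = 35964 + 14386 + 689 = 51039.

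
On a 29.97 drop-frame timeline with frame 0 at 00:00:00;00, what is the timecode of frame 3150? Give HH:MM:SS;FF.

00:01:45;02

Each 10-minute DF block holds 10 × 60 × 30 − 9 × 2 = 17982 frames. 3150 ÷ 17982 → 0 full blocks, remainder 3150.
Within the partial block the first minute is 1800 frames and each further minute 1798, so 1 further minute boundary passed. Total skipped labels = 18 × 0 + 2 × 1 = 2.
Non-drop label index = 3150 + 2 = 3152; at 30 labels/s that is 00:01:45:02, i.e. DF 00:01:45;02.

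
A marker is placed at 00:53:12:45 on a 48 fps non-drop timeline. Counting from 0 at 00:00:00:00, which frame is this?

frame 153261

Total seconds to the label: (0 × 3600 + 53 × 60 + 12) = 3192.
Frame index = 3192 × 48 + 45 = 153261.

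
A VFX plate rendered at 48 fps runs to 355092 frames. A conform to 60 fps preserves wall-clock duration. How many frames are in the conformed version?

443865 frames

Target frames = source frames × (target rate / source rate) = 355092 × (60)/(48) = 355092 × 5/4 = 443865.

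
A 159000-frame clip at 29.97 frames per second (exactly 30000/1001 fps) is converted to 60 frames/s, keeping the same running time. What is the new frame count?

Target frames = source frames × (target rate / source rate) = 159000 × (60)/(30000/1001) = 159000 × 1001/500 = 318318.

318318 frames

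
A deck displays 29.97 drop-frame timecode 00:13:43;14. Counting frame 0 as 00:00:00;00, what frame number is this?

As if non-drop at 30 labels/s: (0 × 3600 + 13 × 60 + 43) × 30 + 14 = 24704.
Minute boundaries passed: 13; those not divisible by 10: 13 − 1 = 12; dropped labels = 2 × 12 = 24.
Actual frame index = 24704 − 24 = 24680.

24680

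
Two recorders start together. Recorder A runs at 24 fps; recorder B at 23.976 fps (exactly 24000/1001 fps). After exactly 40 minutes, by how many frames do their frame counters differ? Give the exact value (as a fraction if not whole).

57600/1001 frames

40 min = 2400 s.
A emits 24 × 2400 = 57600 frames; B emits 24000/1001 × 2400 = 57600000/1001.
Difference = 57600/1001 frames (≈ 57.5425); B is behind A.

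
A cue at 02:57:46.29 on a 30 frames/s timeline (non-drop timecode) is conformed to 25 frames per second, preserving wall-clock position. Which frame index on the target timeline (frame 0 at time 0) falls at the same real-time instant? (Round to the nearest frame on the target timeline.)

frame 266674

Source frame index: (2×3600 + 57×60 + 46) × 30 + 29 = 320009.
Real time: 320009 / (30) = 320009/30 s.
Target frame: (320009/30) × (25) = 1600045/6 ≈ 266674.167 → 266674.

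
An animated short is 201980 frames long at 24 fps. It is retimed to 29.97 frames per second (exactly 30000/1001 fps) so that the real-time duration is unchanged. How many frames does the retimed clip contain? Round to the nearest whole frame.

252223 frames

Frames at target rate = 201980 × (30000/1001) / (24) = 252475000/1001 ≈ 252222.777.
Nearest whole frame: 252223.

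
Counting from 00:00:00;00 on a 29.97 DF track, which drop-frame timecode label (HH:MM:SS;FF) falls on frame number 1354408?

Each 10-minute DF block holds 10 × 60 × 30 − 9 × 2 = 17982 frames. 1354408 ÷ 17982 → 75 full blocks, remainder 5758.
Within the partial block the first minute is 1800 frames and each further minute 1798, so 3 further minute boundaries passed. Total skipped labels = 18 × 75 + 2 × 3 = 1356.
Non-drop label index = 1354408 + 1356 = 1355764; at 30 labels/s that is 12:33:12:04, i.e. DF 12:33:12;04.

12:33:12;04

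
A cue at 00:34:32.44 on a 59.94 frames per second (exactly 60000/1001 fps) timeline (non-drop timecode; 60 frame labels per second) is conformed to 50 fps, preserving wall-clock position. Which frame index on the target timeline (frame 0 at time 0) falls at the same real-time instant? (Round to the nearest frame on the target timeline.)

frame 103740

Source frame index: (0×3600 + 34×60 + 32) × 60 + 44 = 124364.
Real time: 124364 / (60000/1001) = 31122091/15000 s.
Target frame: (31122091/15000) × (50) = 31122091/300 ≈ 103740.303 → 103740.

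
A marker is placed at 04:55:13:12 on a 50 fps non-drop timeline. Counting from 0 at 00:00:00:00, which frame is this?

Total seconds to the label: (4 × 3600 + 55 × 60 + 13) = 17713.
Frame index = 17713 × 50 + 12 = 885662.

frame 885662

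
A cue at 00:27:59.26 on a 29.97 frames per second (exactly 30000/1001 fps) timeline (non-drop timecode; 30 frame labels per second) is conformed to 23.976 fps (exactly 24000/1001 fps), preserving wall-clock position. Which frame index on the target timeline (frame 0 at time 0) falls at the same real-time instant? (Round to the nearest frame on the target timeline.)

frame 40317

Source frame index: (0×3600 + 27×60 + 59) × 30 + 26 = 50396.
Real time: 50396 / (30000/1001) = 12611599/7500 s.
Target frame: (12611599/7500) × (24000/1001) = 201584/5 ≈ 40316.800 → 40317.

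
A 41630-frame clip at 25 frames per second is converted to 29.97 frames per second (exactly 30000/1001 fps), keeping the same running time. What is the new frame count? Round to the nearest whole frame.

49906 frames

Frames at target rate = 41630 × (30000/1001) / (25) = 49956000/1001 ≈ 49906.094.
Nearest whole frame: 49906.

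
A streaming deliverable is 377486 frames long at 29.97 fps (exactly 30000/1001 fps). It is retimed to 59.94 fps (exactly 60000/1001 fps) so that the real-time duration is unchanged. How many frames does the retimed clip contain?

Target frames = source frames × (target rate / source rate) = 377486 × (60000/1001)/(30000/1001) = 377486 × 2 = 754972.

754972 frames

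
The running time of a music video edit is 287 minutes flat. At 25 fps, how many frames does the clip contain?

287 min = 17220 s.
Frames = 17220 × 25 = 430500.

430500 frames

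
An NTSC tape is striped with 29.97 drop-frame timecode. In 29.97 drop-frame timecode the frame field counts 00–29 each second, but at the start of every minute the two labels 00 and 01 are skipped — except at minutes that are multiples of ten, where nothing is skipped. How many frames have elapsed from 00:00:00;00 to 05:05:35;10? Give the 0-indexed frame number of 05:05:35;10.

Complete 10-minute blocks: 30, each 17982 frames → 539460.
Remaining 5 whole minutes in the current block: 1800 + 4 × 1798 = 8992 frames.
Within the current minute: 35 × 30 + 10 − 2 = 1058 (labels ;00/;01 skipped at this minute). Total = 539460 + 8992 + 1058 = 549510.

549510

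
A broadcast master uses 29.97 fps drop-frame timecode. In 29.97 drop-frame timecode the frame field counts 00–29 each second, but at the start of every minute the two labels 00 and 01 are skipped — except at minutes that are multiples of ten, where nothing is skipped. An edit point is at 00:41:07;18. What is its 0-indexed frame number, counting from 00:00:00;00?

73954

As if non-drop at 30 labels/s: (0 × 3600 + 41 × 60 + 7) × 30 + 18 = 74028.
Minute boundaries passed: 41; those not divisible by 10: 41 − 4 = 37; dropped labels = 2 × 37 = 74.
Actual frame index = 74028 − 74 = 73954.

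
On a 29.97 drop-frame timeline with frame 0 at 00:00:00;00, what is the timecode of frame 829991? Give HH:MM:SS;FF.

Ten DF minutes hold 17982 frames, so frame 829991 lies in block 46 (frames 827172–845153) with 2819 frames into that block.
The block's first minute is 1800 frames and the rest 1798 each; 2819 frames reaches minute 1, so 46 × 18 + 1 × 2 = 830 labels have been skipped so far.
Adding those back, label number 829991 + 830 = 830821 at 30 labels/s is 27694 s + 1 f = 7 h 41 min 34 s frame 1, i.e. 07:41:34;01.

07:41:34;01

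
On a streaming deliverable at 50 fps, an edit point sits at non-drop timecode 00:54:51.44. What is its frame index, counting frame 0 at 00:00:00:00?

Total seconds to the label: (0 × 3600 + 54 × 60 + 51) = 3291.
Frame index = 3291 × 50 + 44 = 164594.

164594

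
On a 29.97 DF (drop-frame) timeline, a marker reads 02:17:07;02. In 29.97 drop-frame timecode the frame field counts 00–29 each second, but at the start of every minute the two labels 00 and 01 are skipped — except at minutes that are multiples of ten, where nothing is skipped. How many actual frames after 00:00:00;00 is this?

246564

As if non-drop at 30 labels/s: (2 × 3600 + 17 × 60 + 7) × 30 + 2 = 246812.
Minute boundaries passed: 137; those not divisible by 10: 137 − 13 = 124; dropped labels = 2 × 124 = 248.
Actual frame index = 246812 − 248 = 246564.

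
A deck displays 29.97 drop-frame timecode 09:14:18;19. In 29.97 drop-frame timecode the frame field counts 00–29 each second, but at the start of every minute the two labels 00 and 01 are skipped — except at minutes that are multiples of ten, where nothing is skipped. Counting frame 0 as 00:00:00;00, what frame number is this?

996761

As if non-drop at 30 labels/s: (9 × 3600 + 14 × 60 + 18) × 30 + 19 = 997759.
Minute boundaries passed: 554; those not divisible by 10: 554 − 55 = 499; dropped labels = 2 × 499 = 998.
Actual frame index = 997759 − 998 = 996761.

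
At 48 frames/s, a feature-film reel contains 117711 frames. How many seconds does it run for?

2452.3125 seconds

Running time = 117711 / (48) = 2452.3125 s.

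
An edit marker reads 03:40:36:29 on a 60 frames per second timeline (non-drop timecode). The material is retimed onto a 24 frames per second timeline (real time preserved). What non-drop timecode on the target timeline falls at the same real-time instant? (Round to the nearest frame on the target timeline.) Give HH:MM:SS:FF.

Source frame index: (3×3600 + 40×60 + 36) × 60 + 29 = 794189.
Real time: 794189 / (60) = 794189/60 s.
Target frame: (794189/60) × (24) = 1588378/5 ≈ 317675.600 → 317676.
At 24 labels/s: frame 317676 → 03:40:36:12.

03:40:36:12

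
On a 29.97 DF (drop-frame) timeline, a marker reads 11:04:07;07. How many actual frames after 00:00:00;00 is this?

Complete 10-minute blocks: 66, each 17982 frames → 1186812.
Remaining 4 whole minutes in the current block: 1800 + 3 × 1798 = 7194 frames.
Within the current minute: 7 × 30 + 7 − 2 = 215 (labels ;00/;01 skipped at this minute). Total = 1186812 + 7194 + 215 = 1194221.

1194221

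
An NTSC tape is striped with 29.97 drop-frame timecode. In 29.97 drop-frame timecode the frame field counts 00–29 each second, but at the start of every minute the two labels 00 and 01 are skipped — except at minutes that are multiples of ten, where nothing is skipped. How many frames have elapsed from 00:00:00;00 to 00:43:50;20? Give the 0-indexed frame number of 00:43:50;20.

78842

Complete 10-minute blocks: 4, each 17982 frames → 71928.
Remaining 3 whole minutes in the current block: 1800 + 2 × 1798 = 5396 frames.
Within the current minute: 50 × 30 + 20 − 2 = 1518 (labels ;00/;01 skipped at this minute). Total = 71928 + 5396 + 1518 = 78842.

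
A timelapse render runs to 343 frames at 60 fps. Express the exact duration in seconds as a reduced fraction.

343/60 seconds

Running time = 343 ÷ (60) = 343 × 1/60 = 343/60 s.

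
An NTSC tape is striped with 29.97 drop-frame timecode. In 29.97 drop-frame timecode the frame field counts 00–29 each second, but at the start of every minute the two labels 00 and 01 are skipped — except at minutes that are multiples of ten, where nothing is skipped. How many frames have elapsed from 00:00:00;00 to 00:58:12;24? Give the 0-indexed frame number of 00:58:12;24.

104678

Complete 10-minute blocks: 5, each 17982 frames → 89910.
Remaining 8 whole minutes in the current block: 1800 + 7 × 1798 = 14386 frames.
Within the current minute: 12 × 30 + 24 − 2 = 382 (labels ;00/;01 skipped at this minute). Total = 89910 + 14386 + 382 = 104678.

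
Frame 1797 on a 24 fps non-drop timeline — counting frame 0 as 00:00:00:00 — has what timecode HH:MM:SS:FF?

1797 ÷ 24 = 74 full seconds, remainder 21 frames.
74 s = 0 h 1 min 14 s.
Timecode: 00:01:14:21.

00:01:14:21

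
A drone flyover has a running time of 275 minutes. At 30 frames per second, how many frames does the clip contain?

275 min = 16500 s.
Frames = 16500 × 30 = 495000.

495000 frames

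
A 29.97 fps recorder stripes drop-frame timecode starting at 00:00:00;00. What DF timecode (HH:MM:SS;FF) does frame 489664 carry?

Each 10-minute DF block holds 10 × 60 × 30 − 9 × 2 = 17982 frames. 489664 ÷ 17982 → 27 full blocks, remainder 4150.
Within the partial block the first minute is 1800 frames and each further minute 1798, so 2 further minute boundaries passed. Total skipped labels = 18 × 27 + 2 × 2 = 490.
Non-drop label index = 489664 + 490 = 490154; at 30 labels/s that is 04:32:18:14, i.e. DF 04:32:18;14.

04:32:18;14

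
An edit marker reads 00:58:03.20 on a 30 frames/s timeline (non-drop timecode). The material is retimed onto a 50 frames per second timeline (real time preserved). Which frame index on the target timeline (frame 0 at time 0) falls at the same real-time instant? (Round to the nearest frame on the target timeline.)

Source frame index: (0×3600 + 58×60 + 3) × 30 + 20 = 104510.
Real time: 104510 / (30) = 10451/3 s.
Target frame: (10451/3) × (50) = 522550/3 ≈ 174183.333 → 174183.

frame 174183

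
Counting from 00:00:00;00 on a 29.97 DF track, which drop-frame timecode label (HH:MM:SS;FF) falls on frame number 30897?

Ten DF minutes hold 17982 frames, so frame 30897 lies in block 1 (frames 17982–35963) with 12915 frames into that block.
The block's first minute is 1800 frames and the rest 1798 each; 12915 frames reaches minute 7, so 1 × 18 + 7 × 2 = 32 labels have been skipped so far.
Adding those back, label number 30897 + 32 = 30929 at 30 labels/s is 1030 s + 29 f = 0 h 17 min 10 s frame 29, i.e. 00:17:10;29.

00:17:10;29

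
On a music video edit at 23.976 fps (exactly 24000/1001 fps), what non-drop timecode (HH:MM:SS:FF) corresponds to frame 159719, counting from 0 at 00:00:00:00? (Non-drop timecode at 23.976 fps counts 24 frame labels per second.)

01:50:54:23

159719 ÷ 24 = 6654 full seconds, remainder 23 frames.
6654 s = 1 h 50 min 54 s.
Timecode: 01:50:54:23.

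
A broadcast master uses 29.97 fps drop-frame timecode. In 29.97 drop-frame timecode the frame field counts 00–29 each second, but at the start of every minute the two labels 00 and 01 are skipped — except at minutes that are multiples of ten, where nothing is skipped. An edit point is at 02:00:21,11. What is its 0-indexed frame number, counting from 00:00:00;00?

216425

As if non-drop at 30 labels/s: (2 × 3600 + 0 × 60 + 21) × 30 + 11 = 216641.
Minute boundaries passed: 120; those not divisible by 10: 120 − 12 = 108; dropped labels = 2 × 108 = 216.
Actual frame index = 216641 − 216 = 216425.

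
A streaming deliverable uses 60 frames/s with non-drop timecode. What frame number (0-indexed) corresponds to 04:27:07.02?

Total seconds to the label: (4 × 3600 + 27 × 60 + 7) = 16027.
Frame index = 16027 × 60 + 2 = 961622.

frame 961622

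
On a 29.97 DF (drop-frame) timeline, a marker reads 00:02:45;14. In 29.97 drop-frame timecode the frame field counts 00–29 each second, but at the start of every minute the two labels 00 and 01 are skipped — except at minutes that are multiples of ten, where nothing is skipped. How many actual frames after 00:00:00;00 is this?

Complete 10-minute blocks: 0, each 17982 frames → 0.
Remaining 2 whole minutes in the current block: 1800 + 1 × 1798 = 3598 frames.
Within the current minute: 45 × 30 + 14 − 2 = 1362 (labels ;00/;01 skipped at this minute). Total = 0 + 3598 + 1362 = 4960.

4960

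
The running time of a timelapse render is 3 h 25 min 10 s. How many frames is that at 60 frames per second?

738600 frames

3 h 25 min 10 s = 12310 s.
Frames = 12310 × 60 = 738600.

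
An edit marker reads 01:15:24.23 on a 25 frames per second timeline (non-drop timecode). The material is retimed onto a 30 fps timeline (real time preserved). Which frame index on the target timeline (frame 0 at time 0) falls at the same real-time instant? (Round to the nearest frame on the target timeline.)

Source frame index: (1×3600 + 15×60 + 24) × 25 + 23 = 113123.
Real time: 113123 / (25) = 113123/25 s.
Target frame: (113123/25) × (30) = 678738/5 ≈ 135747.600 → 135748.

frame 135748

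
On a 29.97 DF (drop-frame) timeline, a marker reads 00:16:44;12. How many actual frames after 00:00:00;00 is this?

30102

Complete 10-minute blocks: 1, each 17982 frames → 17982.
Remaining 6 whole minutes in the current block: 1800 + 5 × 1798 = 10790 frames.
Within the current minute: 44 × 30 + 12 − 2 = 1330 (labels ;00/;01 skipped at this minute). Total = 17982 + 10790 + 1330 = 30102.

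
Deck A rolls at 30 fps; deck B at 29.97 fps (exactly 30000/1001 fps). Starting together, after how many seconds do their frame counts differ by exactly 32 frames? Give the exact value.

16016/15 seconds

The gap grows by |30000/1001 − 30| = 30/1001 frames per second.
Time for a 32-frame gap: 32 ÷ (30/1001) = 16016/15 s.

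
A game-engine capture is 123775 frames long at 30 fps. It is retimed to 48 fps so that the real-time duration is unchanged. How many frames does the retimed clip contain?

Target frames = source frames × (target rate / source rate) = 123775 × (48)/(30) = 123775 × 8/5 = 198040.

198040 frames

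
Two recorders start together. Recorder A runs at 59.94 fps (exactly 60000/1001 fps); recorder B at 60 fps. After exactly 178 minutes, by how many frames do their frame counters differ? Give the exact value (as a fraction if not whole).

640800/1001 frames

178 min = 10680 s.
A emits 60000/1001 × 10680 = 640800000/1001 frames; B emits 60 × 10680 = 640800.
Difference = 640800/1001 frames (≈ 640.1598); B is ahead of A.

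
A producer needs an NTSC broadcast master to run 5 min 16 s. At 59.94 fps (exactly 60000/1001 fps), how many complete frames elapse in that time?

5 min 16 s = 316 s.
Frames = 316 × 60000/1001 = 18960000/1001 ≈ 18941.0589.
Complete frames: 18941.

18941 frames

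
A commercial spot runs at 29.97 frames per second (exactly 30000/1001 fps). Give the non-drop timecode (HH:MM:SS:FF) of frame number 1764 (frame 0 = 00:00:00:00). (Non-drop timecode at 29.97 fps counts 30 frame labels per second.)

00:00:58:24

1764 ÷ 30 = 58 full seconds, remainder 24 frames.
58 s = 0 h 0 min 58 s.
Timecode: 00:00:58:24.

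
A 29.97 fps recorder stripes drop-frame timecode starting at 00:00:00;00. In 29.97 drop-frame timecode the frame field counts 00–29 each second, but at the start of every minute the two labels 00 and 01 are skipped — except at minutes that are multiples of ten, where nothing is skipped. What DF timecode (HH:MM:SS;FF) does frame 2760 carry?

Each 10-minute DF block holds 10 × 60 × 30 − 9 × 2 = 17982 frames. 2760 ÷ 17982 → 0 full blocks, remainder 2760.
Within the partial block the first minute is 1800 frames and each further minute 1798, so 1 further minute boundary passed. Total skipped labels = 18 × 0 + 2 × 1 = 2.
Non-drop label index = 2760 + 2 = 2762; at 30 labels/s that is 00:01:32:02, i.e. DF 00:01:32;02.

00:01:32;02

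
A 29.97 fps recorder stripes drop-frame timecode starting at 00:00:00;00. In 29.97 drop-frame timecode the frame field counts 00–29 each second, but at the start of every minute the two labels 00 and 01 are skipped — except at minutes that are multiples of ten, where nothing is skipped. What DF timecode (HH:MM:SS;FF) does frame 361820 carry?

03:21:12;22

Ten DF minutes hold 17982 frames, so frame 361820 lies in block 20 (frames 359640–377621) with 2180 frames into that block.
The block's first minute is 1800 frames and the rest 1798 each; 2180 frames reaches minute 1, so 20 × 18 + 1 × 2 = 362 labels have been skipped so far.
Adding those back, label number 361820 + 362 = 362182 at 30 labels/s is 12072 s + 22 f = 3 h 21 min 12 s frame 22, i.e. 03:21:12;22.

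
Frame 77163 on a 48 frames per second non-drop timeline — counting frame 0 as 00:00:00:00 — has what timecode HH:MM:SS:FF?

77163 ÷ 48 = 1607 full seconds, remainder 27 frames.
1607 s = 0 h 26 min 47 s.
Timecode: 00:26:47:27.

00:26:47:27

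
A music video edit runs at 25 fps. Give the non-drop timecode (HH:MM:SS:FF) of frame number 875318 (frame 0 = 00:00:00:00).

875318 ÷ 25 = 35012 full seconds, remainder 18 frames.
35012 s = 9 h 43 min 32 s.
Timecode: 09:43:32:18.

09:43:32:18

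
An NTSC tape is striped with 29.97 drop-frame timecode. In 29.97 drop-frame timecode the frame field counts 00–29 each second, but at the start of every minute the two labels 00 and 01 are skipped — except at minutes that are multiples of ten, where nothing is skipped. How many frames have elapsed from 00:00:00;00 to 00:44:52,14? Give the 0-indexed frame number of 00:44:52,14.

Complete 10-minute blocks: 4, each 17982 frames → 71928.
Remaining 4 whole minutes in the current block: 1800 + 3 × 1798 = 7194 frames.
Within the current minute: 52 × 30 + 14 − 2 = 1572 (labels ;00/;01 skipped at this minute). Total = 71928 + 7194 + 1572 = 80694.

80694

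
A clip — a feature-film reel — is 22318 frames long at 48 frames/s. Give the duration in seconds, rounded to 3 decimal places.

464.958 seconds

Running time = 22318 × 1/48 = 11159/24 s ≈ 464.958 s.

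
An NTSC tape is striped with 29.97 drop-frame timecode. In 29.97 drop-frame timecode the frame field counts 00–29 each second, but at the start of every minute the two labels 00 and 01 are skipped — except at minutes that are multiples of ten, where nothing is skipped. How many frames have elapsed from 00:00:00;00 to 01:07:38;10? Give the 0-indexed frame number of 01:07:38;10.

Complete 10-minute blocks: 6, each 17982 frames → 107892.
Remaining 7 whole minutes in the current block: 1800 + 6 × 1798 = 12588 frames.
Within the current minute: 38 × 30 + 10 − 2 = 1148 (labels ;00/;01 skipped at this minute). Total = 107892 + 12588 + 1148 = 121628.

121628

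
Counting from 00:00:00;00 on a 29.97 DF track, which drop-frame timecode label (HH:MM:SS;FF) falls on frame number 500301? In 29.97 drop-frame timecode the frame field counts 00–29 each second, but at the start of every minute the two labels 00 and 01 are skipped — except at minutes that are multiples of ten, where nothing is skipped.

Each 10-minute DF block holds 10 × 60 × 30 − 9 × 2 = 17982 frames. 500301 ÷ 17982 → 27 full blocks, remainder 14787.
Within the partial block the first minute is 1800 frames and each further minute 1798, so 8 further minute boundaries passed. Total skipped labels = 18 × 27 + 2 × 8 = 502.
Non-drop label index = 500301 + 502 = 500803; at 30 labels/s that is 04:38:13:13, i.e. DF 04:38:13;13.

04:38:13;13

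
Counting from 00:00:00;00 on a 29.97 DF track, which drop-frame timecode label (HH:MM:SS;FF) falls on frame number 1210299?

11:13:03;21

Ten DF minutes hold 17982 frames, so frame 1210299 lies in block 67 (frames 1204794–1222775) with 5505 frames into that block.
The block's first minute is 1800 frames and the rest 1798 each; 5505 frames reaches minute 3, so 67 × 18 + 3 × 2 = 1212 labels have been skipped so far.
Adding those back, label number 1210299 + 1212 = 1211511 at 30 labels/s is 40383 s + 21 f = 11 h 13 min 3 s frame 21, i.e. 11:13:03;21.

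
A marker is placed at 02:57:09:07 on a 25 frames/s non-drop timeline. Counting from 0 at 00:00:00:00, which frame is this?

frame 265732

Total seconds to the label: (2 × 3600 + 57 × 60 + 9) = 10629.
Frame index = 10629 × 25 + 7 = 265732.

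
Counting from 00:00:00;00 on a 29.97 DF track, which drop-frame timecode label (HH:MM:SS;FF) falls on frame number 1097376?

Each 10-minute DF block holds 10 × 60 × 30 − 9 × 2 = 17982 frames. 1097376 ÷ 17982 → 61 full blocks, remainder 474.
Within the partial block the first minute is 1800 frames and each further minute 1798, so 0 further minute boundaries passed. Total skipped labels = 18 × 61 + 2 × 0 = 1098.
Non-drop label index = 1097376 + 1098 = 1098474; at 30 labels/s that is 10:10:15:24, i.e. DF 10:10:15;24.

10:10:15;24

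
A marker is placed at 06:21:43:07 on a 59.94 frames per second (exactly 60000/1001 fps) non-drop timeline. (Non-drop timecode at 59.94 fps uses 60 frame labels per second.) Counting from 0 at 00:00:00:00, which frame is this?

frame 1374187

Total seconds to the label: (6 × 3600 + 21 × 60 + 43) = 22903.
Frame index = 22903 × 60 + 7 = 1374187.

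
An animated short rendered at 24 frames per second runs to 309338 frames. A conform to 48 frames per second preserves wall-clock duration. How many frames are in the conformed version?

Target frames = source frames × (target rate / source rate) = 309338 × (48)/(24) = 309338 × 2 = 618676.

618676 frames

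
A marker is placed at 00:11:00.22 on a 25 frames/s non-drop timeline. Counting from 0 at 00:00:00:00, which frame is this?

16522

Total seconds to the label: (0 × 3600 + 11 × 60 + 0) = 660.
Frame index = 660 × 25 + 22 = 16522.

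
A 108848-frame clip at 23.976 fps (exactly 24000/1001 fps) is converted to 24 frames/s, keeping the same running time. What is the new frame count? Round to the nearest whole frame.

108957 frames

Frames at target rate = 108848 × (24) / (24000/1001) = 13619606/125 ≈ 108956.848.
Nearest whole frame: 108957.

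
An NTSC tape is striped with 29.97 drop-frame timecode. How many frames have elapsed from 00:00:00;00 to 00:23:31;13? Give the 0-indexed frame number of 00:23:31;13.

42301

Complete 10-minute blocks: 2, each 17982 frames → 35964.
Remaining 3 whole minutes in the current block: 1800 + 2 × 1798 = 5396 frames.
Within the current minute: 31 × 30 + 13 − 2 = 941 (labels ;00/;01 skipped at this minute). Total = 35964 + 5396 + 941 = 42301.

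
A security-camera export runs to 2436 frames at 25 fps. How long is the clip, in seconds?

97.44 seconds

Running time = 2436 / (25) = 97.44 s.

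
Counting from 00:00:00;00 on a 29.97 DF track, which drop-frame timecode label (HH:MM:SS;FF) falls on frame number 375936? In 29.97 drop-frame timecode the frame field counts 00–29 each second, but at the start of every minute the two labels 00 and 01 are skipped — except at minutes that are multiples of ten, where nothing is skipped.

03:29:03;24

Each 10-minute DF block holds 10 × 60 × 30 − 9 × 2 = 17982 frames. 375936 ÷ 17982 → 20 full blocks, remainder 16296.
Within the partial block the first minute is 1800 frames and each further minute 1798, so 9 further minute boundaries passed. Total skipped labels = 18 × 20 + 2 × 9 = 378.
Non-drop label index = 375936 + 378 = 376314; at 30 labels/s that is 03:29:03:24, i.e. DF 03:29:03;24.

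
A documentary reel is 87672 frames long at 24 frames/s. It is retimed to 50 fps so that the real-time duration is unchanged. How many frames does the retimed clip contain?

182650 frames

Target frames = source frames × (target rate / source rate) = 87672 × (50)/(24) = 87672 × 25/12 = 182650.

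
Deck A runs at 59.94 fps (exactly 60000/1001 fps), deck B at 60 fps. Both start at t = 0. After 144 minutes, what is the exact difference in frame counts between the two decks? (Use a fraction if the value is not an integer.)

518400/1001 frames

144 min = 8640 s.
A emits 60000/1001 × 8640 = 518400000/1001 frames; B emits 60 × 8640 = 518400.
Difference = 518400/1001 frames (≈ 517.8821); B is ahead of A.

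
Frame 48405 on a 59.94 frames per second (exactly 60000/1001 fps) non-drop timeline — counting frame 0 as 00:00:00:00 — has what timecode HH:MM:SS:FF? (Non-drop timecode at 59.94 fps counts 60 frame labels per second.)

00:13:26:45

48405 ÷ 60 = 806 full seconds, remainder 45 frames.
806 s = 0 h 13 min 26 s.
Timecode: 00:13:26:45.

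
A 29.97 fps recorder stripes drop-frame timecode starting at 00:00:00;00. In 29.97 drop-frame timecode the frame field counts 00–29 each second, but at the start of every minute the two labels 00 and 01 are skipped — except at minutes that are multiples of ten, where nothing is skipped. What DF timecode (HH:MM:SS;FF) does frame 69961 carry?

00:38:54;11

Ten DF minutes hold 17982 frames, so frame 69961 lies in block 3 (frames 53946–71927) with 16015 frames into that block.
The block's first minute is 1800 frames and the rest 1798 each; 16015 frames reaches minute 8, so 3 × 18 + 8 × 2 = 70 labels have been skipped so far.
Adding those back, label number 69961 + 70 = 70031 at 30 labels/s is 2334 s + 11 f = 0 h 38 min 54 s frame 11, i.e. 00:38:54;11.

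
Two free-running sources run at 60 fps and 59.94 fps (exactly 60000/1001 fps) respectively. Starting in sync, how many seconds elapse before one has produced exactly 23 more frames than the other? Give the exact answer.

23023/60 seconds

The gap grows by |60000/1001 − 60| = 60/1001 frames per second.
Time for a 23-frame gap: 23 ÷ (60/1001) = 23023/60 s.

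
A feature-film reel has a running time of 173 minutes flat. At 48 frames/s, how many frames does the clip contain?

173 min = 10380 s.
Frames = 10380 × 48 = 498240.

498240 frames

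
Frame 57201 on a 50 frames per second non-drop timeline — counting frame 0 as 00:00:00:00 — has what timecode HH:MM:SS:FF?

57201 ÷ 50 = 1144 full seconds, remainder 1 frame.
1144 s = 0 h 19 min 4 s.
Timecode: 00:19:04:01.

00:19:04:01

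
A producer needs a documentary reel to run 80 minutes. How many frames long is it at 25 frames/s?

120000 frames

80 min = 4800 s.
Frames = 4800 × 25 = 120000.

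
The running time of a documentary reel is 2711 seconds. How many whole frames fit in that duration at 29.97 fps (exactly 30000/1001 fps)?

81248 frames

Frames = 2711 × 30000/1001 = 81330000/1001 ≈ 81248.7512.
Complete frames: 81248.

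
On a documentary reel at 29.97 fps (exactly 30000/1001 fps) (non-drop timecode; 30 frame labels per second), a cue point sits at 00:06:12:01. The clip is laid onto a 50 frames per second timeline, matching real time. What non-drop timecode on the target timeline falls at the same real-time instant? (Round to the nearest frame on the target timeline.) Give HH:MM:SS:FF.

00:06:12:20

Source frame index: (0×3600 + 6×60 + 12) × 30 + 1 = 11161.
Real time: 11161 / (30000/1001) = 11172161/30000 s.
Target frame: (11172161/30000) × (50) = 11172161/600 ≈ 18620.268 → 18620.
At 50 labels/s: frame 18620 → 00:06:12:20.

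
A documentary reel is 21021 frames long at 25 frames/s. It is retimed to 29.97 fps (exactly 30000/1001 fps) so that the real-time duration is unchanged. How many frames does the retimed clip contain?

25200 frames

Target frames = source frames × (target rate / source rate) = 21021 × (30000/1001)/(25) = 21021 × 1200/1001 = 25200.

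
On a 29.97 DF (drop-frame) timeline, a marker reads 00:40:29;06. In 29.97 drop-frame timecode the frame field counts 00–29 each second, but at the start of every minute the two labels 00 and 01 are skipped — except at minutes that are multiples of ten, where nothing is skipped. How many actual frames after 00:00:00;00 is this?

72804

As if non-drop at 30 labels/s: (0 × 3600 + 40 × 60 + 29) × 30 + 6 = 72876.
Minute boundaries passed: 40; those not divisible by 10: 40 − 4 = 36; dropped labels = 2 × 36 = 72.
Actual frame index = 72876 − 72 = 72804.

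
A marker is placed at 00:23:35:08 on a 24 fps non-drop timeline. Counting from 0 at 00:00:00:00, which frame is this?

Total seconds to the label: (0 × 3600 + 23 × 60 + 35) = 1415.
Frame index = 1415 × 24 + 8 = 33968.

frame 33968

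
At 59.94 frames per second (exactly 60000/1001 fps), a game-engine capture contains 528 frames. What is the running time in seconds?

Running time = 528 / (60000/1001) = 8.8088 s.

8.8088 seconds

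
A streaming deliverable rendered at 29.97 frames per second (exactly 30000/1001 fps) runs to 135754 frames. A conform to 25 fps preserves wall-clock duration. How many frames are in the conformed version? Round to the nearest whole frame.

113241 frames

Frames at target rate = 135754 × (25) / (30000/1001) = 67944877/600 ≈ 113241.462.
Nearest whole frame: 113241.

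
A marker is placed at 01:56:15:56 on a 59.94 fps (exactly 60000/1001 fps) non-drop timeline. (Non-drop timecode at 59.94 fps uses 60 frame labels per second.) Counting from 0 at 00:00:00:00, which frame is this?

418556

Total seconds to the label: (1 × 3600 + 56 × 60 + 15) = 6975.
Frame index = 6975 × 60 + 56 = 418556.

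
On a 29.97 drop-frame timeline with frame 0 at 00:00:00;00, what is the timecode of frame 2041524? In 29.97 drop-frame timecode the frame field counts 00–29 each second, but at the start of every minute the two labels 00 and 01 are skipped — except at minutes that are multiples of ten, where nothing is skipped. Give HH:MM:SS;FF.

Ten DF minutes hold 17982 frames, so frame 2041524 lies in block 113 (frames 2031966–2049947) with 9558 frames into that block.
The block's first minute is 1800 frames and the rest 1798 each; 9558 frames reaches minute 5, so 113 × 18 + 5 × 2 = 2044 labels have been skipped so far.
Adding those back, label number 2041524 + 2044 = 2043568 at 30 labels/s is 68118 s + 28 f = 18 h 55 min 18 s frame 28, i.e. 18:55:18;28.

18:55:18;28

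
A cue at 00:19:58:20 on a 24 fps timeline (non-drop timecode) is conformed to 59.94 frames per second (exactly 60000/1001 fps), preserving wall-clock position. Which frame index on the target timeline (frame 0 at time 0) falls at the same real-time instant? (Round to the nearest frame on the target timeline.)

Source frame index: (0×3600 + 19×60 + 58) × 24 + 20 = 28772.
Real time: 28772 / (24) = 7193/6 s.
Target frame: (7193/6) × (60000/1001) = 71930000/1001 ≈ 71858.142 → 71858.

frame 71858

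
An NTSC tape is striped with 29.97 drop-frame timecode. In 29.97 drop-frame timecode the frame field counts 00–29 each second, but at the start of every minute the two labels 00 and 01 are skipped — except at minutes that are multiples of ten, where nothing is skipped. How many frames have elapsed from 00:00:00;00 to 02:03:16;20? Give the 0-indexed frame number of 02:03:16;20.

As if non-drop at 30 labels/s: (2 × 3600 + 3 × 60 + 16) × 30 + 20 = 221900.
Minute boundaries passed: 123; those not divisible by 10: 123 − 12 = 111; dropped labels = 2 × 111 = 222.
Actual frame index = 221900 − 222 = 221678.

221678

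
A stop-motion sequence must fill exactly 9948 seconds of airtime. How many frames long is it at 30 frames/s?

Frames = 9948 × 30 = 298440.

298440 frames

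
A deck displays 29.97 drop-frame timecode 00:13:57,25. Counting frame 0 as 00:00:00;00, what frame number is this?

25111

Complete 10-minute blocks: 1, each 17982 frames → 17982.
Remaining 3 whole minutes in the current block: 1800 + 2 × 1798 = 5396 frames.
Within the current minute: 57 × 30 + 25 − 2 = 1733 (labels ;00/;01 skipped at this minute). Total = 17982 + 5396 + 1733 = 25111.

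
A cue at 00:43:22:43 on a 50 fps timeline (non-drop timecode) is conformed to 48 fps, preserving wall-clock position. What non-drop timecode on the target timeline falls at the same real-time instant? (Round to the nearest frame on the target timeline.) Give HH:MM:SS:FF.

00:43:22:41

Source frame index: (0×3600 + 43×60 + 22) × 50 + 43 = 130143.
Real time: 130143 / (50) = 130143/50 s.
Target frame: (130143/50) × (48) = 3123432/25 ≈ 124937.280 → 124937.
At 48 labels/s: frame 124937 → 00:43:22:41.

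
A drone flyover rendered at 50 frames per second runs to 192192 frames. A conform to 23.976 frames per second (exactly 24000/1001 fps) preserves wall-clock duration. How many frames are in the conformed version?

Target frames = source frames × (target rate / source rate) = 192192 × (24000/1001)/(50) = 192192 × 480/1001 = 92160.

92160 frames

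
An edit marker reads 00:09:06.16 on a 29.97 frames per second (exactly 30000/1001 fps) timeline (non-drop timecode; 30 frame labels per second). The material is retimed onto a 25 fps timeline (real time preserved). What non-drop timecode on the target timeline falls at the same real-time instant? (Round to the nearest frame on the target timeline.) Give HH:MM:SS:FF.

00:09:07:02

Source frame index: (0×3600 + 9×60 + 6) × 30 + 16 = 16396.
Real time: 16396 / (30000/1001) = 4103099/7500 s.
Target frame: (4103099/7500) × (25) = 4103099/300 ≈ 13676.997 → 13677.
At 25 labels/s: frame 13677 → 00:09:07:02.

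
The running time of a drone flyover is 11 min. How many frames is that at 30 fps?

19800 frames

11 min = 660 s.
Frames = 660 × 30 = 19800.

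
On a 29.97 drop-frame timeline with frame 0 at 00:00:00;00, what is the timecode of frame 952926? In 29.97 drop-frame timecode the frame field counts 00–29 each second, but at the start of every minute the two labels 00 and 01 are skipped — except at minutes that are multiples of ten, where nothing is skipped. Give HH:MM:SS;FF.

08:49:56;00

Each 10-minute DF block holds 10 × 60 × 30 − 9 × 2 = 17982 frames. 952926 ÷ 17982 → 52 full blocks, remainder 17862.
Within the partial block the first minute is 1800 frames and each further minute 1798, so 9 further minute boundaries passed. Total skipped labels = 18 × 52 + 2 × 9 = 954.
Non-drop label index = 952926 + 954 = 953880; at 30 labels/s that is 08:49:56:00, i.e. DF 08:49:56;00.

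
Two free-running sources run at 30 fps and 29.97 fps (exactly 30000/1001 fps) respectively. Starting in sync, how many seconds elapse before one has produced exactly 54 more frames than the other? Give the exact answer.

The gap grows by |30000/1001 − 30| = 30/1001 frames per second.
Time for a 54-frame gap: 54 ÷ (30/1001) = 1801.8 s.

1801.8 seconds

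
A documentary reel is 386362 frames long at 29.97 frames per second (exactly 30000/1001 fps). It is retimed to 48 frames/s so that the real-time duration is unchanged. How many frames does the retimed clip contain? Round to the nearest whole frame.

Frames at target rate = 386362 × (48) / (30000/1001) = 386748362/625 ≈ 618797.379.
Nearest whole frame: 618797.

618797 frames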